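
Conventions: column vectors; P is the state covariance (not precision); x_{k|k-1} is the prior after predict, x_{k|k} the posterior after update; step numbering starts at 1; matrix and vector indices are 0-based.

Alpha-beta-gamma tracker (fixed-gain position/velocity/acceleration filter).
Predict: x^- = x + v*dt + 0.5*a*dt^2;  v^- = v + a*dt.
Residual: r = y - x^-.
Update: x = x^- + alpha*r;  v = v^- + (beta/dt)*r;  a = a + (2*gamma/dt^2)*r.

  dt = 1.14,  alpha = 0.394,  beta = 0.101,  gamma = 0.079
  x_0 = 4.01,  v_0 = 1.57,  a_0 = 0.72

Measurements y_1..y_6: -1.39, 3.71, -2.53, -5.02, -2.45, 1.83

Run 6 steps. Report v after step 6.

step 1: x_pred=6.2677  r=-7.6577  x^+=3.2505  v^+=1.7124  a^+=-0.2110
step 2: x_pred=5.0655  r=-1.3555  x^+=4.5315  v^+=1.3517  a^+=-0.3758
step 3: x_pred=5.8282  r=-8.3582  x^+=2.5351  v^+=0.1828  a^+=-1.3919
step 4: x_pred=1.8390  r=-6.8590  x^+=-0.8634  v^+=-2.0117  a^+=-2.2258
step 5: x_pred=-4.6031  r=2.1531  x^+=-3.7548  v^+=-4.3584  a^+=-1.9641
step 6: x_pred=-9.9996  r=11.8296  x^+=-5.3387  v^+=-5.5494  a^+=-0.5259

v_post = -5.5494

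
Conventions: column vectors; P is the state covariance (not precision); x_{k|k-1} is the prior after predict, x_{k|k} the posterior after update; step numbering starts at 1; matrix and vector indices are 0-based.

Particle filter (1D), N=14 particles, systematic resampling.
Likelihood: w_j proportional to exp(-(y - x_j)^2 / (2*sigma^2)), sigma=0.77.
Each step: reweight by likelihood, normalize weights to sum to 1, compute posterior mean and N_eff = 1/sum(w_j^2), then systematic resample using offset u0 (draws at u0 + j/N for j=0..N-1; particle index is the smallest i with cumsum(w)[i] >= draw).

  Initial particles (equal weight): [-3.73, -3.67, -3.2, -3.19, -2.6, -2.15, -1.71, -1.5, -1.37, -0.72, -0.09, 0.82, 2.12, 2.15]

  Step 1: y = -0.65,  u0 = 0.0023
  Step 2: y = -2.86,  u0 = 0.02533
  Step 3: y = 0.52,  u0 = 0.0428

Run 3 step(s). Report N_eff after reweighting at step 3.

N_eff = 6.6868

step 1: w=[0.0001, 0.0001, 0.0011, 0.0012, 0.0109, 0.0405, 0.1046, 0.1468, 0.1743, 0.2688, 0.2072, 0.0436, 0.0004, 0.0004]  mean=-0.9362  Neff=5.5033  idx=[3, 6, 6, 7, 7, 8, 8, 9, 9, 9, 9, 10, 10, 10]
step 2: w=[0.3826, 0.1375, 0.1375, 0.0881, 0.0881, 0.0645, 0.0645, 0.0088, 0.0088, 0.0088, 0.0088, 0.0006, 0.0006, 0.0006]  mean=-2.1573  Neff=4.8002  idx=[0, 0, 0, 0, 0, 0, 1, 2, 2, 3, 3, 4, 5, 6]
step 3: w=[0.0000, 0.0000, 0.0000, 0.0000, 0.0000, 0.0000, 0.0629, 0.0629, 0.0629, 0.1336, 0.1336, 0.1336, 0.2051, 0.2051]  mean=-1.4867  Neff=6.6868  idx=[6, 7, 8, 9, 10, 10, 11, 11, 12, 12, 12, 13, 13, 13]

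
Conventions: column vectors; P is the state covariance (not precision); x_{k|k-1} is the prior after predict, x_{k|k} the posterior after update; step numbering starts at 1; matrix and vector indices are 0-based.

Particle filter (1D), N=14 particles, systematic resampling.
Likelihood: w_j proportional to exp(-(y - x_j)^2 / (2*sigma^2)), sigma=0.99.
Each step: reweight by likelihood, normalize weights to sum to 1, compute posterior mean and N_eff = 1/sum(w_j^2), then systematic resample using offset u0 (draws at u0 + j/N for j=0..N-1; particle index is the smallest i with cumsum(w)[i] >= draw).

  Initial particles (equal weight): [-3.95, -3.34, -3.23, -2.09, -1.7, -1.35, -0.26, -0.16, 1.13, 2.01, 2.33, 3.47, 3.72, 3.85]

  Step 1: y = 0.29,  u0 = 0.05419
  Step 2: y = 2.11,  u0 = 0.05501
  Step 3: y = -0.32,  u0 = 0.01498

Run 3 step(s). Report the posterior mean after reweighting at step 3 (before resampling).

step 1: w=[0.0000, 0.0004, 0.0006, 0.0171, 0.0408, 0.0780, 0.2635, 0.2773, 0.2145, 0.0680, 0.0368, 0.0018, 0.0008, 0.0005]  mean=0.1493  Neff=4.8449  idx=[4, 5, 6, 6, 6, 7, 7, 7, 7, 8, 8, 8, 9, 10]
step 2: w=[0.0001, 0.0005, 0.0133, 0.0133, 0.0133, 0.0169, 0.0169, 0.0169, 0.0169, 0.1435, 0.1435, 0.1435, 0.2330, 0.2284]  mean=1.4646  Neff=5.8872  idx=[5, 9, 9, 10, 10, 11, 11, 12, 12, 12, 12, 13, 13, 13]
step 3: w=[0.2925, 0.1014, 0.1014, 0.1014, 0.1014, 0.1014, 0.1014, 0.0186, 0.0186, 0.0186, 0.0186, 0.0082, 0.0082, 0.0082]  mean=0.8477  Neff=6.7177  idx=[0, 0, 0, 0, 1, 1, 2, 3, 3, 4, 5, 6, 6, 9]

post_mean = 0.8477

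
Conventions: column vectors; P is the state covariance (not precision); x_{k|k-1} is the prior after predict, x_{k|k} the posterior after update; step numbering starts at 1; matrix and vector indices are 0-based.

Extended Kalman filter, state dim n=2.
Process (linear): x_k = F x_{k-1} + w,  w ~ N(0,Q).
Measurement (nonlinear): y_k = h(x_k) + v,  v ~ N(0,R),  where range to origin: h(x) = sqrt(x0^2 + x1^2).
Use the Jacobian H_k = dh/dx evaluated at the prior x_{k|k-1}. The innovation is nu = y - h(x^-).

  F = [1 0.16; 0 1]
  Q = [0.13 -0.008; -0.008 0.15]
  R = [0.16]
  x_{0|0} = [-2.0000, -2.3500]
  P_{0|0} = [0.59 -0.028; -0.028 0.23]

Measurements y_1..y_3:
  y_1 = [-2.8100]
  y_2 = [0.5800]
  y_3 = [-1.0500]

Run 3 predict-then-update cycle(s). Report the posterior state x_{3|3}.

step 1: x^-=[-2.3760, -2.3500]  P^-=[0.7169 0.0008; 0.0008 0.3800]  H_jac=[-0.7110 -0.7032]  S=[0.7111]  K=[-0.7176; -0.3766]  nu=[-6.1518]  x^+=[2.0385, -0.0334]  P^+=[0.3508 -0.1914; -0.1914 0.2792]
step 2: x^-=[2.0331, -0.0334]  P^-=[0.4267 -0.1547; -0.1547 0.4292]  H_jac=[0.9999 -0.0164]  S=[0.5917]  K=[0.7252; -0.2733]  nu=[-1.4534]  x^+=[0.9791, 0.3638]  P^+=[0.1154 -0.0374; -0.0374 0.3850]
step 3: x^-=[1.0373, 0.3638]  P^-=[0.2433 0.0162; 0.0162 0.5350]  H_jac=[0.9436 0.3310]  S=[0.4454]  K=[0.5276; 0.4318]  nu=[-2.1493]  x^+=[-0.0966, -0.5643]  P^+=[0.1194 -0.0853; -0.0853 0.4519]

x_post = [-0.0966, -0.5643]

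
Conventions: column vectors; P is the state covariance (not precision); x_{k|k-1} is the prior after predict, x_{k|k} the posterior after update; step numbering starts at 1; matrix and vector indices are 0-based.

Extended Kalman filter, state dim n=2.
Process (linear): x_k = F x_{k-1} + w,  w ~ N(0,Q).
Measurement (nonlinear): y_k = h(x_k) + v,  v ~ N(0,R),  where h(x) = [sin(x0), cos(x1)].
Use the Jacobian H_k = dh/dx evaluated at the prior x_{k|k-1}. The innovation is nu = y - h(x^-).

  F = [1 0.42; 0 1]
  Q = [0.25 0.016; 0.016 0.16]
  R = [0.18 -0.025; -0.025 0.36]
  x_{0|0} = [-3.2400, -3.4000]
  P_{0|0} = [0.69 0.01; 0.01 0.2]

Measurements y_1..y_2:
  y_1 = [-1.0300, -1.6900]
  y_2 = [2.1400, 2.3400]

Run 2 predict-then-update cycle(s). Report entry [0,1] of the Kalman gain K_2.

step 1: x^-=[-4.6680, -3.4000]  P^-=[0.9837 0.1100; 0.1100 0.3600]  H_jac=[-0.0444 0.0000; 0.0000 -0.2555]  S=[0.1819 -0.0238; -0.0238 0.3835]  K=[-0.2515 -0.0889; -0.0586 -0.2435]  nu=[-2.0290, -0.7232]  x^+=[-4.0934, -3.1050]  P^+=[0.9702 0.1006; 0.1006 0.3373]
step 2: x^-=[-5.3975, -3.1050]  P^-=[1.3642 0.2583; 0.2583 0.4973]  H_jac=[0.6327 0.0000; 0.0000 0.0366]  S=[0.7262 -0.0190; -0.0190 0.3607]  K=[1.1910 0.0890; 0.2267 0.0625]  nu=[1.3656, 3.3393]  x^+=[-3.4737, -2.5868]  P^+=[0.3353 0.0620; 0.0620 0.4591]

K[0,1] = 0.0890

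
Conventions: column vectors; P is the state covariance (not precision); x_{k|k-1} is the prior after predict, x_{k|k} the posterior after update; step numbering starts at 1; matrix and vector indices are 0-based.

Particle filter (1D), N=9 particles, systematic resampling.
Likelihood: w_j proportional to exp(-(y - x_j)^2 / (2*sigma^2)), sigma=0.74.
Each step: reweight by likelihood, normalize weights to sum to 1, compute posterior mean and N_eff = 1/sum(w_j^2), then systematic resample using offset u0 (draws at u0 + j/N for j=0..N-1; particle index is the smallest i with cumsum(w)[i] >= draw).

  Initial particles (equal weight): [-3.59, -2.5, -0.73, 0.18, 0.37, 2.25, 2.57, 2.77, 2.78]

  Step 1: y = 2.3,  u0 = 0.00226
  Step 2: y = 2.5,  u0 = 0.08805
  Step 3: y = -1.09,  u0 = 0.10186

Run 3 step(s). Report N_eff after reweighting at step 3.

N_eff = 2.8681

step 1: w=[0.0000, 0.0000, 0.0001, 0.0046, 0.0092, 0.2763, 0.2591, 0.2263, 0.2244]  mean=2.5425  Neff=4.0789  idx=[3, 5, 5, 6, 6, 7, 7, 8, 8]
step 2: w=[0.0010, 0.1239, 0.1239, 0.1306, 0.1306, 0.1228, 0.1228, 0.1222, 0.1222]  mean=2.5888  Neff=8.0095  idx=[1, 2, 3, 4, 5, 6, 6, 7, 8]
step 3: w=[0.4136, 0.4136, 0.0535, 0.0535, 0.0135, 0.0135, 0.0135, 0.0126, 0.0126]  mean=2.3188  Neff=2.8681  idx=[0, 0, 0, 1, 1, 1, 1, 2, 8]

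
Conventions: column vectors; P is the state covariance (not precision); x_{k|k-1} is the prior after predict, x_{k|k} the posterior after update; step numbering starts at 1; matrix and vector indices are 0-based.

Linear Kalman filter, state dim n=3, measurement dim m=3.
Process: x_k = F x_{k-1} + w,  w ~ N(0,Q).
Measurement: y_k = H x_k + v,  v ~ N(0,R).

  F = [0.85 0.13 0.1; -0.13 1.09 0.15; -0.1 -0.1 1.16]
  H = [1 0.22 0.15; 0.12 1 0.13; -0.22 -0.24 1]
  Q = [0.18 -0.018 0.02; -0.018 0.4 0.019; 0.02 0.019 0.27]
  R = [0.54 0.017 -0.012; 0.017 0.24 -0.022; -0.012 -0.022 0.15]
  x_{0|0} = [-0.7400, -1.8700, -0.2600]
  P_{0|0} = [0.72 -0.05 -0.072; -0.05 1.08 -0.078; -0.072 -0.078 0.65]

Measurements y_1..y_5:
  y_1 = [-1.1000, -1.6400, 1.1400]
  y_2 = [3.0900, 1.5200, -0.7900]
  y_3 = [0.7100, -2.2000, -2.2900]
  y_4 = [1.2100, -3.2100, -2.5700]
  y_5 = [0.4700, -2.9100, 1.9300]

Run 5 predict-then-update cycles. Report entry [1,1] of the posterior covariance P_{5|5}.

P_post[1,1] = 0.1759

step 1: x^-=[-0.8981, -1.9811, -0.0406]  P^-=[0.6996 0.0015 -0.0562; 0.0015 1.7014 -0.0570; -0.0562 -0.0570 1.1964]  S=[1.3289 0.4816 -0.1415; 0.4816 1.9555 -0.3540; -0.1415 -0.3540 1.5305]  K=[0.5504 -0.1161 -0.1135; -0.0463 0.8578 -0.1101; 0.1109 0.1733 0.8491]  nu=[0.2400, 0.4542, 0.5076]  x^+=[-0.8763, -1.6585, 0.4957]  P^+=[0.3042 -0.0567 0.0322; -0.0567 0.2138 0.0040; 0.0322 0.0040 0.1303]
step 2: x^-=[-0.9109, -1.6195, 0.8285]  P^-=[0.3978 -0.0668 0.0441; -0.0668 0.6782 0.0274; 0.0441 0.0274 0.4409]  S=[0.9662 0.1654 -0.0023; 0.1654 0.9239 -0.0908; -0.0023 -0.0908 0.6096]  K=[0.4195 -0.0952 -0.0576; -0.0351 0.7267 -0.0899; 0.0962 0.1509 0.7194]  nu=[4.2329, 3.1411, -2.2076]  x^+=[0.6930, 0.7133, 0.1214]  P^+=[0.2315 -0.0459 0.0283; -0.0459 0.1808 0.0042; 0.0283 0.0042 0.1107]
step 3: x^-=[0.6939, 0.7056, 0.0002]  P^-=[0.3462 -0.0543 0.0436; -0.0543 0.6344 0.0266; 0.0436 0.0266 0.4146]  S=[0.9171 0.1617 0.0032; 0.1617 0.8817 -0.0863; 0.0032 -0.0863 0.5802]  K=[0.3865 -0.0836 -0.0483; -0.0279 0.7124 -0.0900; 0.0928 0.1495 0.7087]  nu=[-0.1392, -2.9889, -1.9682]  x^+=[0.9851, -1.2429, -1.8546]  P^+=[0.2129 -0.0415 0.0268; -0.0415 0.1769 0.0045; 0.0268 0.0045 0.1089]
step 4: x^-=[0.4903, -1.7610, -2.1255]  P^-=[0.3334 -0.0489 0.0431; -0.0489 0.6284 0.0266; 0.0431 0.0266 0.4123]  S=[0.9063 0.1642 0.0040; 0.1642 0.8767 -0.0861; 0.0040 -0.0861 0.5778]  K=[0.3777 -0.0791 -0.0464; -0.0253 0.7099 -0.0904; 0.0920 0.1497 0.7079]  nu=[1.4259, -1.2316, -0.7593]  x^+=[1.1615, -2.6026, -2.7161]  P^+=[0.2080 -0.0399 0.0264; -0.0399 0.1761 0.0046; 0.0264 0.0046 0.1087]
step 5: x^-=[0.3773, -3.3953, -3.0066]  P^-=[0.3301 -0.0471 0.0430; -0.0471 0.6270 0.0266; 0.0430 0.0266 0.4121]  S=[0.9037 0.1654 0.0041; 0.1654 0.8757 -0.0862; 0.0041 -0.0862 0.5775]  K=[0.3754 -0.0776 -0.0460; -0.0244 0.7092 -0.0905; 0.0918 0.1498 0.7078]  nu=[1.2906, 0.8309, 4.2047]  x^+=[0.6039, -3.2181, 0.2126]  P^+=[0.2067 -0.0394 0.0263; -0.0394 0.1759 0.0047; 0.0263 0.0047 0.1087]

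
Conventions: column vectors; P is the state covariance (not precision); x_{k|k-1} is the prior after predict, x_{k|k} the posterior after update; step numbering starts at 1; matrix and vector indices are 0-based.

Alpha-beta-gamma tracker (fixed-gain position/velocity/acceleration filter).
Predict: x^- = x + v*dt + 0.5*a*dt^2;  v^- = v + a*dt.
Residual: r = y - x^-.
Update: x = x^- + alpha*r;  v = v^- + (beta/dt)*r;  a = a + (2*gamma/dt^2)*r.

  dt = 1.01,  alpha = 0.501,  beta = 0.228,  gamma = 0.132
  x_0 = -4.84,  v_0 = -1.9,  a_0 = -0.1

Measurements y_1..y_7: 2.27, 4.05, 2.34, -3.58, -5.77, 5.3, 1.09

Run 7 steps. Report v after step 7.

v_post = -6.2667

step 1: x_pred=-6.8100  r=9.0800  x^+=-2.2609  v^+=0.0487  a^+=2.2499
step 2: x_pred=-1.0641  r=5.1141  x^+=1.4980  v^+=3.4756  a^+=3.5734
step 3: x_pred=6.8310  r=-4.4910  x^+=4.5810  v^+=6.0709  a^+=2.4111
step 4: x_pred=11.9425  r=-15.5225  x^+=4.1657  v^+=5.0021  a^+=-1.6060
step 5: x_pred=8.3987  r=-14.1687  x^+=1.3002  v^+=0.1815  a^+=-5.2729
step 6: x_pred=-1.2059  r=6.5059  x^+=2.0536  v^+=-3.6754  a^+=-3.5892
step 7: x_pred=-3.4893  r=4.5793  x^+=-1.1951  v^+=-6.2667  a^+=-2.4041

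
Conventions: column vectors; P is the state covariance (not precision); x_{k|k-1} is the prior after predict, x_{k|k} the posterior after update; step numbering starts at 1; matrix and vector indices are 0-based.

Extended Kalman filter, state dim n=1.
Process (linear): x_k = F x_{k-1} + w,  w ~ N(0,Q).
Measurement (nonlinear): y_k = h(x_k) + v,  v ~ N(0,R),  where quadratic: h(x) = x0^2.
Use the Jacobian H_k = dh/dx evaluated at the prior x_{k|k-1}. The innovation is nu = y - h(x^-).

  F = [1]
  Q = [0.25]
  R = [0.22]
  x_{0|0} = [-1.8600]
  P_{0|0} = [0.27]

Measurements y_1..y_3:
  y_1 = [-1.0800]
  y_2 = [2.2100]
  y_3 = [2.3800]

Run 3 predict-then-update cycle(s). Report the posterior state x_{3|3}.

step 1: x^-=[-1.8600]  P^-=[0.5200]  H_jac=[-3.7200]  S=[7.4160]  K=[-0.2608]  nu=[-4.5396]  x^+=[-0.6759]  P^+=[0.0154]
step 2: x^-=[-0.6759]  P^-=[0.2654]  H_jac=[-1.3518]  S=[0.7050]  K=[-0.5089]  nu=[1.7532]  x^+=[-1.5681]  P^+=[0.0828]
step 3: x^-=[-1.5681]  P^-=[0.3328]  H_jac=[-3.1362]  S=[3.4937]  K=[-0.2988]  nu=[-0.0790]  x^+=[-1.5445]  P^+=[0.0210]

x_post = [-1.5445]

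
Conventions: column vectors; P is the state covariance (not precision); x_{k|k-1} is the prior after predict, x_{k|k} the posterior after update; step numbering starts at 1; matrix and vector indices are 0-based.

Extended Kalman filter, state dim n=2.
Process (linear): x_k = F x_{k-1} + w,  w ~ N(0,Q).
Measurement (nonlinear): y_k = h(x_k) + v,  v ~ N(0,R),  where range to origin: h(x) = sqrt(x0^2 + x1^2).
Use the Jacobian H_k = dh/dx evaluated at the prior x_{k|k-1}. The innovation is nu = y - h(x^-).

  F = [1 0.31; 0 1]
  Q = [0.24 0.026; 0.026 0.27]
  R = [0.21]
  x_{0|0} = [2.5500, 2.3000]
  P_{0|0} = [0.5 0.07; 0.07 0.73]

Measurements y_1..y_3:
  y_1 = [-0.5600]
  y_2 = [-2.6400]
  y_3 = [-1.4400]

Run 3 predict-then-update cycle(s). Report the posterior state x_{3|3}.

x_post = [-1.2323, -0.6430]

step 1: x^-=[3.2630, 2.3000]  P^-=[0.8536 0.3223; 0.3223 1.0000]  H_jac=[0.8174 0.5761]  S=[1.4157]  K=[0.6240; 0.5930]  nu=[-4.5521]  x^+=[0.4227, -0.3996]  P^+=[0.3024 -0.2016; -0.2016 0.5021]
step 2: x^-=[0.2988, -0.3996]  P^-=[0.4657 -0.0199; -0.0199 0.7721]  H_jac=[0.5988 -0.8009]  S=[0.8913]  K=[0.3307; -0.7071]  nu=[-3.1389]  x^+=[-0.7394, 1.8201]  P^+=[0.3682 0.1886; 0.1886 0.3264]
step 3: x^-=[-0.1752, 1.8201]  P^-=[0.7564 0.3158; 0.3158 0.5964]  H_jac=[-0.0958 0.9954]  S=[0.7477]  K=[0.3234; 0.7536]  nu=[-3.2685]  x^+=[-1.2323, -0.6430]  P^+=[0.6782 0.1335; 0.1335 0.1718]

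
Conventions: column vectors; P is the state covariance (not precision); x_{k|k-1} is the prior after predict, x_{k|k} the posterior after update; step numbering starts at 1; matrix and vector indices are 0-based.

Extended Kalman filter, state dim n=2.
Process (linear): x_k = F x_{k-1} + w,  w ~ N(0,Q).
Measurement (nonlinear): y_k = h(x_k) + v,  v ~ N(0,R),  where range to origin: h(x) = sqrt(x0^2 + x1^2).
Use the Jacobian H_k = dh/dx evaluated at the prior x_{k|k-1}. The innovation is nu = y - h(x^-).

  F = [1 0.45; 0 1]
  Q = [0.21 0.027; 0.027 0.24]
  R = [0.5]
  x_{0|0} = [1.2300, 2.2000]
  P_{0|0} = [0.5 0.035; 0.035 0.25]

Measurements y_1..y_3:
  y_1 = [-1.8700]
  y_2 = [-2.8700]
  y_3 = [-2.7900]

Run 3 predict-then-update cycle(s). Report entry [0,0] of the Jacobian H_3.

step 1: x^-=[2.2200, 2.2000]  P^-=[0.7921 0.1745; 0.1745 0.4900]  H_jac=[0.7103 0.7039]  S=[1.3169]  K=[0.5205; 0.3560]  nu=[-4.9954]  x^+=[-0.3802, 0.4215]  P^+=[0.4353 -0.0695; -0.0695 0.3231]
step 2: x^-=[-0.1905, 0.4215]  P^-=[0.6482 0.1028; 0.1028 0.5631]  H_jac=[-0.4119 0.9112]  S=[1.0003]  K=[-0.1732; 0.4706]  nu=[-3.3326]  x^+=[0.3867, -1.1468]  P^+=[0.6181 0.1844; 0.1844 0.3416]
step 3: x^-=[-0.1293, -1.1468]  P^-=[1.0632 0.3651; 0.3651 0.5816]  H_jac=[-0.1121 -0.9937]  S=[1.1689]  K=[-0.4123; -0.5294]  nu=[-3.9440]  x^+=[1.4967, 0.9411]  P^+=[0.8646 0.1099; 0.1099 0.2540]

H_jac[0,0] = -0.1121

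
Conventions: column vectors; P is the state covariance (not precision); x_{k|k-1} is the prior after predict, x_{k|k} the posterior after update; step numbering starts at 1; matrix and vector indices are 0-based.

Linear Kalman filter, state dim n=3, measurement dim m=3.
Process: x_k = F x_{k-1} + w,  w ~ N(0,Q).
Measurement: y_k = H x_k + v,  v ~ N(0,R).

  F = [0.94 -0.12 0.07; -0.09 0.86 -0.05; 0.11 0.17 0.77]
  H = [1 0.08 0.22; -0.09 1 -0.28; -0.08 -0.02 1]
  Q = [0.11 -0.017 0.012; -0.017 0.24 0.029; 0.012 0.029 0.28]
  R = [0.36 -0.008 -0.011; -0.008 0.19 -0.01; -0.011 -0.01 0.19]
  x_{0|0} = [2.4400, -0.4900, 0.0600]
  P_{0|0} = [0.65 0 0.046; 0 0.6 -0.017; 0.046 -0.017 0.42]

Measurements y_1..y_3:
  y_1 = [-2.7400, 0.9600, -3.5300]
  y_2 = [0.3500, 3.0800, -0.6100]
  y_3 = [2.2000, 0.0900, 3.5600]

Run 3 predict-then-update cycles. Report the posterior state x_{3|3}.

step 1: x^-=[2.3566, -0.6440, 0.2313]  P^-=[0.7014 -0.1390 0.1246; -0.1390 0.6920 0.0796; 0.1246 0.0796 0.5576]  S=[1.1282 -0.2097 0.1866; -0.2097 0.9181 -0.0925; 0.1866 -0.0925 0.7288]  K=[0.6262 -0.1229 -0.0781; 0.0540 0.7745 0.1899; 0.1056 0.0013 0.7223]  nu=[-5.0960, 1.8809, -3.5857]  x^+=[-0.7857, -0.1432, -2.8946]  P^+=[0.2284 -0.0077 -0.0024; -0.0077 0.1526 0.0302; -0.0024 0.0302 0.1365]
step 2: x^-=[-0.9240, 0.0923, -2.3396]  P^-=[0.3156 -0.0567 0.0346; -0.0567 0.3536 0.0631; 0.0346 0.0631 0.3753]  S=[0.7044 -0.0855 0.0860; -0.0855 0.5522 -0.0543; 0.0860 -0.0543 0.5592]  K=[0.4466 -0.1085 -0.0605; 0.0368 0.6395 0.1648; 0.0938 -0.0033 0.6492]  nu=[1.7814, 2.2494, 1.6576]  x^+=[-0.4729, 1.8695, -1.1039]  P^+=[0.1636 -0.0095 -0.0024; -0.0095 0.1261 0.0263; -0.0024 0.0263 0.1227]
step 3: x^-=[-0.7461, 1.7055, -0.5842]  P^-=[0.2584 -0.0502 0.0277; -0.0502 0.3341 0.0577; 0.0277 0.0577 0.3645]  S=[0.6443 -0.0737 0.0808; -0.0737 0.5329 -0.0568; 0.0808 -0.0568 0.5494]  K=[0.3993 -0.1030 -0.0549; 0.0349 0.6270 0.1598; 0.0931 -0.0065 0.6429]  nu=[2.9382, -1.8463, 4.1186]  x^+=[0.3914, 1.3089, 2.3494]  P^+=[0.1465 -0.0097 -0.0023; -0.0097 0.1235 0.0254; -0.0023 0.0254 0.1215]

x_post = [0.3914, 1.3089, 2.3494]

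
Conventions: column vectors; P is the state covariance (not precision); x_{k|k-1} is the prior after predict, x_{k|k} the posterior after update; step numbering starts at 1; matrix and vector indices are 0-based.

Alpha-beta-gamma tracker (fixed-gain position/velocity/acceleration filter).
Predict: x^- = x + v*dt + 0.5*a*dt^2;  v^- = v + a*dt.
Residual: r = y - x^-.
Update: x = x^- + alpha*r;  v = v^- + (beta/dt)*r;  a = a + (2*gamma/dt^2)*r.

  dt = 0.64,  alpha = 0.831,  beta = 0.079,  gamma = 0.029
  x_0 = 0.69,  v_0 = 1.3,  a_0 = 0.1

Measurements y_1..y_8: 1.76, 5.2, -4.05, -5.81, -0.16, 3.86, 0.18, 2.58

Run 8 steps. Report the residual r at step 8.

step 1: x_pred=1.5425  r=0.2175  x^+=1.7232  v^+=1.3909  a^+=0.1308
step 2: x_pred=2.6402  r=2.5598  x^+=4.7674  v^+=1.7905  a^+=0.4933
step 3: x_pred=6.0144  r=-10.0644  x^+=-2.3491  v^+=0.8639  a^+=-0.9319
step 4: x_pred=-1.9871  r=-3.8229  x^+=-5.1639  v^+=-0.2044  a^+=-1.4732
step 5: x_pred=-5.5964  r=5.4364  x^+=-1.0788  v^+=-0.4761  a^+=-0.7034
step 6: x_pred=-1.5275  r=5.3875  x^+=2.9495  v^+=-0.2613  a^+=0.0595
step 7: x_pred=2.7945  r=-2.6145  x^+=0.6218  v^+=-0.5459  a^+=-0.3107
step 8: x_pred=0.2088  r=2.3712  x^+=2.1793  v^+=-0.4521  a^+=0.0251

resid = 2.3712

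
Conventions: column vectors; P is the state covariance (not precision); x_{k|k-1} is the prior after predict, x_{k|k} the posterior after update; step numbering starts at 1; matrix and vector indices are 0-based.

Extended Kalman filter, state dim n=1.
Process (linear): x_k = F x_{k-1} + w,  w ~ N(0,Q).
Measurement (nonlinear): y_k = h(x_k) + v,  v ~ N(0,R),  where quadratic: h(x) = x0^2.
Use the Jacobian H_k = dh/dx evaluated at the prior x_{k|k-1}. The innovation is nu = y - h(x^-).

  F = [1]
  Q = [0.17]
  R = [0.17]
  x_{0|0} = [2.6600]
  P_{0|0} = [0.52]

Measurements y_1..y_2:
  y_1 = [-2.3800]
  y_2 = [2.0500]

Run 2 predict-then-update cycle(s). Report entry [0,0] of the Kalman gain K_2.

step 1: x^-=[2.6600]  P^-=[0.6900]  H_jac=[5.3200]  S=[19.6987]  K=[0.1863]  nu=[-9.4556]  x^+=[0.8980]  P^+=[0.0060]
step 2: x^-=[0.8980]  P^-=[0.1760]  H_jac=[1.7959]  S=[0.7375]  K=[0.4285]  nu=[1.2436]  x^+=[1.4308]  P^+=[0.0406]

K[0,0] = 0.4285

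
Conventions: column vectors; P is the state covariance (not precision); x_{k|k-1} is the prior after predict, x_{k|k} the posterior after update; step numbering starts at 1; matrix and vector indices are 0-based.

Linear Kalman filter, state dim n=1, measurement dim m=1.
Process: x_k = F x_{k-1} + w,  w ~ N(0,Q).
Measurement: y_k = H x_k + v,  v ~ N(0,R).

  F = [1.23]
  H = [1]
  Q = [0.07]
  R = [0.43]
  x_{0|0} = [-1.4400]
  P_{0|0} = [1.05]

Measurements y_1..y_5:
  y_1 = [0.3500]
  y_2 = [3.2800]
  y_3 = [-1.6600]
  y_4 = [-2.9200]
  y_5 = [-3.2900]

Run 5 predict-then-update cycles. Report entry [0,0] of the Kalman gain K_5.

step 1: x^-=[-1.7712]  P^-=[1.6585]  S=[2.0885]  K=[0.7941]  nu=[2.1212]  x^+=[-0.0867]  P^+=[0.3415]
step 2: x^-=[-0.1067]  P^-=[0.5866]  S=[1.0166]  K=[0.5770]  nu=[3.3867]  x^+=[1.8475]  P^+=[0.2481]
step 3: x^-=[2.2725]  P^-=[0.4454]  S=[0.8754]  K=[0.5088]  nu=[-3.9325]  x^+=[0.2717]  P^+=[0.2188]
step 4: x^-=[0.3342]  P^-=[0.4010]  S=[0.8310]  K=[0.4825]  nu=[-3.2542]  x^+=[-1.2361]  P^+=[0.2075]
step 5: x^-=[-1.5204]  P^-=[0.3839]  S=[0.8139]  K=[0.4717]  nu=[-1.7696]  x^+=[-2.3551]  P^+=[0.2028]

K[0,0] = 0.4717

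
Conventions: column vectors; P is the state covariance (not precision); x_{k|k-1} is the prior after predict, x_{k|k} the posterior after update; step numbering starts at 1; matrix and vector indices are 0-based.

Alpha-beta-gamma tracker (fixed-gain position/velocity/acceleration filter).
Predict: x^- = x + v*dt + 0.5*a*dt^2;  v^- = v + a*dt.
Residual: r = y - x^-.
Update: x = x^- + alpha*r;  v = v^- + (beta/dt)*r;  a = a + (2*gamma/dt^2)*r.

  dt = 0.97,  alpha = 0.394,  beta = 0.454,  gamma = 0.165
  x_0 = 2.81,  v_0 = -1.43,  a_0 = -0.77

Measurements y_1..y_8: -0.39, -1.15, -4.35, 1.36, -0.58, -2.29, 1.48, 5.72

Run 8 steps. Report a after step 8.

step 1: x_pred=1.0607  r=-1.4507  x^+=0.4891  v^+=-2.8559  a^+=-1.2788
step 2: x_pred=-2.8827  r=1.7327  x^+=-2.2000  v^+=-3.2853  a^+=-0.6711
step 3: x_pred=-5.7025  r=1.3525  x^+=-5.1696  v^+=-3.3032  a^+=-0.1967
step 4: x_pred=-8.4663  r=9.8263  x^+=-4.5947  v^+=1.1050  a^+=3.2496
step 5: x_pred=-1.9941  r=1.4141  x^+=-1.4369  v^+=4.9190  a^+=3.7456
step 6: x_pred=5.0966  r=-7.3866  x^+=2.1863  v^+=5.0950  a^+=1.1549
step 7: x_pred=7.6717  r=-6.1917  x^+=5.2322  v^+=3.3172  a^+=-1.0167
step 8: x_pred=7.9716  r=-2.2516  x^+=7.0845  v^+=1.2771  a^+=-1.8064

a_post = -1.8064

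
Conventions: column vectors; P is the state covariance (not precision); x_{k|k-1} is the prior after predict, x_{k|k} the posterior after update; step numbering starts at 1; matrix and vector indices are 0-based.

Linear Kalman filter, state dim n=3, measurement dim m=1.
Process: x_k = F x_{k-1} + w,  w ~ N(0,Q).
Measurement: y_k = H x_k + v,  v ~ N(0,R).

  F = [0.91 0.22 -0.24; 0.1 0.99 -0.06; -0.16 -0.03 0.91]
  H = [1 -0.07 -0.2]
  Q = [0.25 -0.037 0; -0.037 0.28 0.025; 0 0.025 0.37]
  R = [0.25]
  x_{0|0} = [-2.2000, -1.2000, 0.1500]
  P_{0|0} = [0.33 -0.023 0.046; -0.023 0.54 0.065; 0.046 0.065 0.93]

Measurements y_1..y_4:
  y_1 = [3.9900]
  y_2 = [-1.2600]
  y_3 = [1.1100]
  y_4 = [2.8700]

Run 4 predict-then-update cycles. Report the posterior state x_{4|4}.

step 1: x^-=[-2.3020, -1.4170, 0.5245]  P^-=[0.5668 0.0829 -0.1999; 0.0829 0.8031 0.0199; -0.1999 0.0199 1.1319]  S=[0.9350]  K=[0.6428; 0.0243; -0.4575]  nu=[6.2977]  x^+=[1.7462, -1.2642, -2.3566]  P^+=[0.1805 0.0683 0.0750; 0.0683 0.8025 0.0303; 0.0750 0.0303 0.9362]
step 2: x^-=[1.8765, -0.9355, -2.3859]  P^-=[0.4836 0.2172 -0.1690; 0.2172 1.0808 -0.0290; -0.1690 -0.0290 1.1278]  S=[0.8204]  K=[0.6122; 0.1796; -0.4785]  nu=[-3.6792]  x^+=[-0.3757, -1.5964, -0.6254]  P^+=[0.1762 0.1270 0.0713; 0.1270 1.0543 0.0416; 0.0713 0.0416 0.9399]
step 3: x^-=[-0.5430, -1.5805, -0.4611]  P^-=[0.5164 0.3234 -0.1755; 0.3234 1.3378 -0.0363; -0.1755 -0.0363 1.1320]  S=[0.8421]  K=[0.6280; 0.2814; -0.4742]  nu=[1.4501]  x^+=[0.3677, -1.1724, -1.1488]  P^+=[0.1843 0.1746 0.0753; 0.1746 1.2711 0.0761; 0.0753 0.0761 0.9427]
step 4: x^-=[0.3524, -1.0550, -1.0690]  P^-=[0.5474 0.4063 -0.1710; 0.4063 1.5557 -0.0191; -0.1710 -0.0191 1.1321]  S=[0.8613]  K=[0.6422; 0.3497; -0.4598]  nu=[2.2300]  x^+=[1.7845, -0.2751, -2.0945]  P^+=[0.1921 0.2128 0.0834; 0.2128 1.4503 0.1194; 0.0834 0.1194 0.9500]

x_post = [1.7845, -0.2751, -2.0945]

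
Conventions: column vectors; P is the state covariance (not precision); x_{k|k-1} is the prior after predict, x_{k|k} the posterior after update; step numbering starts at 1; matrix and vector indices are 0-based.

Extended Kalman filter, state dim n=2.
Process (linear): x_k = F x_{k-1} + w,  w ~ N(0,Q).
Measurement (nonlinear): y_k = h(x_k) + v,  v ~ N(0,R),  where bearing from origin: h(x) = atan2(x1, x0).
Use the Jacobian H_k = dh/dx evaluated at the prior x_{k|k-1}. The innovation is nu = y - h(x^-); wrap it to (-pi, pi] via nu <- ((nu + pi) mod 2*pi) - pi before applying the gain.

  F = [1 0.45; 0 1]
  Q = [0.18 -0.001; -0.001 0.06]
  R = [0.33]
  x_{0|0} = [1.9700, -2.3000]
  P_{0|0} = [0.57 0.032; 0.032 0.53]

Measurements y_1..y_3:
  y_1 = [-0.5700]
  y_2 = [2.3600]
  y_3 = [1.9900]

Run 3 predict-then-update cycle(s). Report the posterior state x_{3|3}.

x_post = [-3.6603, -2.9025]

step 1: x^-=[0.9350, -2.3000]  P^-=[0.8861 0.2695; 0.2695 0.5900]  H_jac=[0.3731 0.1517]  S=[0.4974]  K=[0.7468; 0.3820]  nu=[0.6147]  x^+=[1.3941, -2.0652]  P^+=[0.6087 0.1276; 0.1276 0.5174]
step 2: x^-=[0.4647, -2.0652]  P^-=[1.0082 0.3594; 0.3594 0.5774]  H_jac=[0.4609 0.1037]  S=[0.5847]  K=[0.8584; 0.3857]  nu=[-2.5737]  x^+=[-1.7447, -3.0578]  P^+=[0.5773 0.1658; 0.1658 0.4904]
step 3: x^-=[-3.1207, -3.0578]  P^-=[1.0059 0.3855; 0.3855 0.5504]  H_jac=[0.1602 -0.1635]  S=[0.3503]  K=[0.2800; -0.0806]  nu=[-1.9268]  x^+=[-3.6603, -2.9025]  P^+=[0.9784 0.3934; 0.3934 0.5481]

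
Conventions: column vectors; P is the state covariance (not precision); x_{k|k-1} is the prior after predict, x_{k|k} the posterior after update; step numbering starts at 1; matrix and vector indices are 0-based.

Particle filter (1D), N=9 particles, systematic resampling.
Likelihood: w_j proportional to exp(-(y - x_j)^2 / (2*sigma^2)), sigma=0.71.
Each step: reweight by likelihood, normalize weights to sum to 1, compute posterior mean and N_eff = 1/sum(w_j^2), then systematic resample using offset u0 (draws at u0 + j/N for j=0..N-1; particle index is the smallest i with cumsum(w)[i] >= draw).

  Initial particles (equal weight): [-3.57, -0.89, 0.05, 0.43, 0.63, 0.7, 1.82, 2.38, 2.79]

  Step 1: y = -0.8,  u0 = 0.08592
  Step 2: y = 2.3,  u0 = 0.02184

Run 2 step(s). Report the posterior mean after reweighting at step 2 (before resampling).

post_mean = 0.5344

step 1: w=[0.0003, 0.5103, 0.2512, 0.1147, 0.0677, 0.0552, 0.0006, 0.0000, 0.0000]  mean=-0.3108  Neff=2.9043  idx=[1, 1, 1, 1, 2, 2, 2, 3, 5]
step 2: w=[0.0003, 0.0003, 0.0003, 0.0003, 0.0507, 0.0507, 0.0507, 0.2396, 0.6069]  mean=0.5344  Neff=2.3067  idx=[4, 6, 7, 7, 8, 8, 8, 8, 8]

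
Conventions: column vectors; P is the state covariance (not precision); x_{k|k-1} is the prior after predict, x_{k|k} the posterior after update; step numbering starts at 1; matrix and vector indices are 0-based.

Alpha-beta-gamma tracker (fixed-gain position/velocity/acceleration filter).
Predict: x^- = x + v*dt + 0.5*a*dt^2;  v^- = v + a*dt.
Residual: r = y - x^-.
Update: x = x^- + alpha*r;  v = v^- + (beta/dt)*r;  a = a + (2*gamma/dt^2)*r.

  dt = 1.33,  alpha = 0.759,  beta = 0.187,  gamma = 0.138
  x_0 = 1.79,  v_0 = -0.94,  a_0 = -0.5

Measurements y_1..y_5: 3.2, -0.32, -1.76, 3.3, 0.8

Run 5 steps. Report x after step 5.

x_post = 0.9366

step 1: x_pred=0.0976  r=3.1024  x^+=2.4523  v^+=-1.1688  a^+=-0.0159
step 2: x_pred=0.8837  r=-1.2037  x^+=-0.0299  v^+=-1.3592  a^+=-0.2037
step 3: x_pred=-2.0179  r=0.2579  x^+=-1.8221  v^+=-1.5940  a^+=-0.1635
step 4: x_pred=-4.0867  r=7.3867  x^+=1.5198  v^+=-0.7728  a^+=0.9890
step 5: x_pred=1.3667  r=-0.5667  x^+=0.9366  v^+=0.4629  a^+=0.9006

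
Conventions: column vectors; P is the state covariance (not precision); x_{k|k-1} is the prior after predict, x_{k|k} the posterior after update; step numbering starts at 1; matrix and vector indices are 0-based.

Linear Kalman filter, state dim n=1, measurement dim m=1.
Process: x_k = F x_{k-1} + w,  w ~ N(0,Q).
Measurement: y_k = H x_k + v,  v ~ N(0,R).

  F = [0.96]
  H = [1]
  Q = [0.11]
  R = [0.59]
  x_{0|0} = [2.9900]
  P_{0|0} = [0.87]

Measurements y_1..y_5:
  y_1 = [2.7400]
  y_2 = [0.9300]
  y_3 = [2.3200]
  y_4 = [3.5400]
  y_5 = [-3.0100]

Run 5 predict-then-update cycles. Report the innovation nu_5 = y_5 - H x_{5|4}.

step 1: x^-=[2.8704]  P^-=[0.9118]  S=[1.5018]  K=[0.6071]  nu=[-0.1304]  x^+=[2.7912]  P^+=[0.3582]
step 2: x^-=[2.6796]  P^-=[0.4401]  S=[1.0301]  K=[0.4273]  nu=[-1.7496]  x^+=[1.9321]  P^+=[0.2521]
step 3: x^-=[1.8548]  P^-=[0.3423]  S=[0.9323]  K=[0.3672]  nu=[0.4652]  x^+=[2.0256]  P^+=[0.2166]
step 4: x^-=[1.9446]  P^-=[0.3096]  S=[0.8996]  K=[0.3442]  nu=[1.5954]  x^+=[2.4937]  P^+=[0.2031]
step 5: x^-=[2.3939]  P^-=[0.2971]  S=[0.8871]  K=[0.3349]  nu=[-5.4039]  x^+=[0.5839]  P^+=[0.1976]

innov = [-5.4039]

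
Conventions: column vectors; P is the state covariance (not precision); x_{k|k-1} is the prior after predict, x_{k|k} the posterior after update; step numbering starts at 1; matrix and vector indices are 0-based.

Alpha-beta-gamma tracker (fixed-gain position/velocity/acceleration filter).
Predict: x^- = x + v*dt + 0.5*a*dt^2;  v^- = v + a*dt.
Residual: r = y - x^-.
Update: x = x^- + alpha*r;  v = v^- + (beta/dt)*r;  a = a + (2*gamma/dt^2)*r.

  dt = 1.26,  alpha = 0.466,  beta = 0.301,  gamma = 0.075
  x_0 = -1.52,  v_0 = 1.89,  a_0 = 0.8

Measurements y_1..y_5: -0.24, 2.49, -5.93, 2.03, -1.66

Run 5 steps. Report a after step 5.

step 1: x_pred=1.4964  r=-1.7364  x^+=0.6873  v^+=2.4832  a^+=0.6359
step 2: x_pred=4.3209  r=-1.8309  x^+=3.4677  v^+=2.8471  a^+=0.4630
step 3: x_pred=7.4225  r=-13.3525  x^+=1.2002  v^+=0.2406  a^+=-0.7986
step 4: x_pred=0.8695  r=1.1605  x^+=1.4103  v^+=-0.4884  a^+=-0.6890
step 5: x_pred=0.2480  r=-1.9080  x^+=-0.6411  v^+=-1.8123  a^+=-0.8692

a_post = -0.8692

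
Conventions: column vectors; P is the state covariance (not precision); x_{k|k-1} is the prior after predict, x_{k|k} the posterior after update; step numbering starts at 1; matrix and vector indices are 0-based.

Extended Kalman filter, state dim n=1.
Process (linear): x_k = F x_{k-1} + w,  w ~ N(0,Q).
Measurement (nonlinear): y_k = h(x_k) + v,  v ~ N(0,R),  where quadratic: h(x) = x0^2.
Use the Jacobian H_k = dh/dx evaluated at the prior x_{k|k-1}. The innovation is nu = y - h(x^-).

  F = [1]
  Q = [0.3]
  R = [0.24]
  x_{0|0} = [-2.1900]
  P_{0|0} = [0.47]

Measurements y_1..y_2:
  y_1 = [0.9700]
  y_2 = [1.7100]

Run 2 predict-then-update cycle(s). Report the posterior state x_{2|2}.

step 1: x^-=[-2.1900]  P^-=[0.7700]  H_jac=[-4.3800]  S=[15.0120]  K=[-0.2247]  nu=[-3.8261]  x^+=[-1.3304]  P^+=[0.0123]
step 2: x^-=[-1.3304]  P^-=[0.3123]  H_jac=[-2.6609]  S=[2.4512]  K=[-0.3390]  nu=[-0.0600]  x^+=[-1.3101]  P^+=[0.0306]

x_post = [-1.3101]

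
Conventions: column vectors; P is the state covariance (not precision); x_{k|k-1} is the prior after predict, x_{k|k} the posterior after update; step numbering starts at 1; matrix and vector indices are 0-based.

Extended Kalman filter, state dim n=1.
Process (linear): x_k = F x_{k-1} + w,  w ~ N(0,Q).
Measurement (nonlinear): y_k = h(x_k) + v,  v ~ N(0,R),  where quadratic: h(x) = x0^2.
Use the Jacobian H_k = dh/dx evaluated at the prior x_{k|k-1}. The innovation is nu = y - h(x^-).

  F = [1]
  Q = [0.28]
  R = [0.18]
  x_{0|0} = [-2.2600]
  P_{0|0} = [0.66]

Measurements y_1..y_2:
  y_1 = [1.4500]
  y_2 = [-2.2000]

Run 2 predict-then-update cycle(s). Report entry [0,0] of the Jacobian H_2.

H_jac[0,0] = -2.9166

step 1: x^-=[-2.2600]  P^-=[0.9400]  H_jac=[-4.5200]  S=[19.3846]  K=[-0.2192]  nu=[-3.6576]  x^+=[-1.4583]  P^+=[0.0087]
step 2: x^-=[-1.4583]  P^-=[0.2887]  H_jac=[-2.9166]  S=[2.6361]  K=[-0.3195]  nu=[-4.3267]  x^+=[-0.0762]  P^+=[0.0197]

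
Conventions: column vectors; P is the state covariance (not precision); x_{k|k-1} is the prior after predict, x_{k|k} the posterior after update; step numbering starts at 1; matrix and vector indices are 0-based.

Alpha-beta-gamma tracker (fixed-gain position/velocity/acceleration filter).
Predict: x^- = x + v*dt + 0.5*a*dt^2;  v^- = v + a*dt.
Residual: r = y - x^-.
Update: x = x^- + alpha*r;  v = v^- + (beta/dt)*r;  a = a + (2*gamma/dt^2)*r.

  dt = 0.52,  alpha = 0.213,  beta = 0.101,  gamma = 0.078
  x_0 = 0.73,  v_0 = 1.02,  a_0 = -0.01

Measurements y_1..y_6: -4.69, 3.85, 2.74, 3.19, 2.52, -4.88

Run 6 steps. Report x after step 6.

step 1: x_pred=1.2590  r=-5.9490  x^+=-0.0081  v^+=-0.1407  a^+=-3.4421
step 2: x_pred=-0.5466  r=4.3966  x^+=0.3898  v^+=-1.0766  a^+=-0.9056
step 3: x_pred=-0.2924  r=3.0324  x^+=0.3535  v^+=-0.9586  a^+=0.8439
step 4: x_pred=-0.0309  r=3.2209  x^+=0.6552  v^+=0.1058  a^+=2.7021
step 5: x_pred=1.0755  r=1.4445  x^+=1.3832  v^+=1.7915  a^+=3.5354
step 6: x_pred=2.7927  r=-7.6727  x^+=1.1585  v^+=2.1396  a^+=-0.8911

x_post = 1.1585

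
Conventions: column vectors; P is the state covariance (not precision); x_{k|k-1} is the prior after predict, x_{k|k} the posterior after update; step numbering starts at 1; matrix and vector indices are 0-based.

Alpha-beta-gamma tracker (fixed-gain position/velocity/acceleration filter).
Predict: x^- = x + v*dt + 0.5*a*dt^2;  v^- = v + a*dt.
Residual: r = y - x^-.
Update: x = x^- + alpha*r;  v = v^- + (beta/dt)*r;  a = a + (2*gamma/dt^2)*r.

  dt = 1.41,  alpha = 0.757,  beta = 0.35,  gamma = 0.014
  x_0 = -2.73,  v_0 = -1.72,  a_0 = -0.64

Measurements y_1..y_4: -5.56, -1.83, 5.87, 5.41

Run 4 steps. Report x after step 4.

x_post = 4.9994

step 1: x_pred=-5.7914  r=0.2314  x^+=-5.6162  v^+=-2.5650  a^+=-0.6367
step 2: x_pred=-9.8658  r=8.0358  x^+=-3.7827  v^+=-1.4681  a^+=-0.5236
step 3: x_pred=-6.3731  r=12.2431  x^+=2.8949  v^+=0.8328  a^+=-0.3511
step 4: x_pred=3.7201  r=1.6899  x^+=4.9994  v^+=0.7572  a^+=-0.3273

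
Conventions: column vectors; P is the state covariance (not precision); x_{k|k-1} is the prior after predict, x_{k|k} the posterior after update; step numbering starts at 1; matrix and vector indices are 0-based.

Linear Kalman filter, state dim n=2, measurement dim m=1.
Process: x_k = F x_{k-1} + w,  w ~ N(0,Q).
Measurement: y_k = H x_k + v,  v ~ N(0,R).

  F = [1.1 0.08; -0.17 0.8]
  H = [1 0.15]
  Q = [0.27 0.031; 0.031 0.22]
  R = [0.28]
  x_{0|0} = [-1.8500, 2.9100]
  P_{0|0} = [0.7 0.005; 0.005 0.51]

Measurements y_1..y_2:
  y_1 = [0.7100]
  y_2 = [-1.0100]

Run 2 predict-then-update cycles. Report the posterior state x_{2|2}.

x_post = [-0.8396, 2.0825]

step 1: x^-=[-1.8022, 2.6425]  P^-=[1.1211 -0.0629; -0.0629 0.5653]  S=[1.3950]  K=[0.7969; 0.0157]  nu=[2.1158]  x^+=[-0.1160, 2.6757]  P^+=[0.2352 -0.0804; -0.0804 0.5649]
step 2: x^-=[0.0864, 2.1603]  P^-=[0.5441 -0.0464; -0.0464 0.6102]  S=[0.8239]  K=[0.6519; 0.0547]  nu=[-1.4205]  x^+=[-0.8396, 2.0825]  P^+=[0.1939 -0.0758; -0.0758 0.6077]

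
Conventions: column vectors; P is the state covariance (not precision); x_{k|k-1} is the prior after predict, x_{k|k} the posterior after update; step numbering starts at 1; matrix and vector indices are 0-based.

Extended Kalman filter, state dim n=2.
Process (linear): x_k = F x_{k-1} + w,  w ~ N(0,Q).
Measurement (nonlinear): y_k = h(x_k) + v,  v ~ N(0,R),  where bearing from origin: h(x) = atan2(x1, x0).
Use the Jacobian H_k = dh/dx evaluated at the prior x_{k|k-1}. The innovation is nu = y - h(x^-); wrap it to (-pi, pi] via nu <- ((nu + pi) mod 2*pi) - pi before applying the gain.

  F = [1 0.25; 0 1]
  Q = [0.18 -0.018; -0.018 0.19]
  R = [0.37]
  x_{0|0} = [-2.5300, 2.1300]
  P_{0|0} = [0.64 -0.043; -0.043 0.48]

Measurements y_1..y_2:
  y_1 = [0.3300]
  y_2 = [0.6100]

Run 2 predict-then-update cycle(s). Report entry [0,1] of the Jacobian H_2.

step 1: x^-=[-1.9975, 2.1300]  P^-=[0.8285 0.0590; 0.0590 0.6700]  H_jac=[-0.2498 -0.2343]  S=[0.4654]  K=[-0.4744; -0.3689]  nu=[-1.9941]  x^+=[-1.0515, 2.8657]  P^+=[0.7238 -0.0225; -0.0225 0.6067]
step 2: x^-=[-0.3350, 2.8657]  P^-=[0.9304 0.1112; 0.1112 0.7967]  H_jac=[-0.3442 -0.0402]  S=[0.4846]  K=[-0.6702; -0.1452]  nu=[-1.0772]  x^+=[0.3868, 3.0221]  P^+=[0.7128 0.0641; 0.0641 0.7864]

H_jac[0,1] = -0.0402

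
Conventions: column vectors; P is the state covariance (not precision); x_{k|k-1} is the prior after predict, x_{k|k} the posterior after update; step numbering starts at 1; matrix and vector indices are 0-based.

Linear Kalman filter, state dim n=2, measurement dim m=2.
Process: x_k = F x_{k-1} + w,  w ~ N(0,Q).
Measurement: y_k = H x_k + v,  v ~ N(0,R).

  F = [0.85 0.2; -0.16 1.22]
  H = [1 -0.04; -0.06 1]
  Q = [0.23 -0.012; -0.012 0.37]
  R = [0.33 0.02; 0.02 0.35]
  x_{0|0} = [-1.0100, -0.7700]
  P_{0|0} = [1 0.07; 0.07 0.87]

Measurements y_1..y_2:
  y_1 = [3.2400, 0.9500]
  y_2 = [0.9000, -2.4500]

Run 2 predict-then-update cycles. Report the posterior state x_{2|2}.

x_post = [1.3419, -1.4690]

step 1: x^-=[-1.0125, -0.7778]  P^-=[1.0111 0.1346; 0.1346 1.6632]  S=[1.3330 0.0278; 0.0278 2.0007]  K=[0.7539 0.0265; 0.0339 0.8268]  nu=[4.2214, 1.6671]  x^+=[2.2143, 0.7435]  P^+=[0.2509 0.0394; 0.0394 0.2924]
step 2: x^-=[2.0309, 0.5528]  P^-=[0.4364 0.0648; 0.0648 0.7963]  S=[0.7625 0.0270; 0.0270 1.1401]  K=[0.5682 0.0205; 0.0187 0.6946]  nu=[-1.1088, -2.8809]  x^+=[1.3419, -1.4690]  P^+=[0.1891 0.0299; 0.0299 0.2453]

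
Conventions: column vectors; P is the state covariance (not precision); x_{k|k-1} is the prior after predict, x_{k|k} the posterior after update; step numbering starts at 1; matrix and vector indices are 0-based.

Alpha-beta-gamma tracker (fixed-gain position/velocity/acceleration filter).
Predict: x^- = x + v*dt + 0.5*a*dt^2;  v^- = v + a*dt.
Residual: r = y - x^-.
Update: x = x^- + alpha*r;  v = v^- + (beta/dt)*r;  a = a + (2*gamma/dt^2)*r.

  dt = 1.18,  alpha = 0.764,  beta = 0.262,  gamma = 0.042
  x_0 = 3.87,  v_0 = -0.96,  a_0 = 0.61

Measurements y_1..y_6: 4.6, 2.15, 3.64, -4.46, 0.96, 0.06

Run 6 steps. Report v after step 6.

step 1: x_pred=3.1619  r=1.4381  x^+=4.2606  v^+=0.0791  a^+=0.6968
step 2: x_pred=4.8390  r=-2.6890  x^+=2.7846  v^+=0.3042  a^+=0.5345
step 3: x_pred=3.5157  r=0.1243  x^+=3.6107  v^+=0.9626  a^+=0.5420
step 4: x_pred=5.1239  r=-9.5839  x^+=-2.1982  v^+=-0.5258  a^+=-0.0361
step 5: x_pred=-2.8438  r=3.8038  x^+=0.0623  v^+=0.2761  a^+=0.1933
step 6: x_pred=0.5228  r=-0.4628  x^+=0.1692  v^+=0.4015  a^+=0.1654

v_post = 0.4015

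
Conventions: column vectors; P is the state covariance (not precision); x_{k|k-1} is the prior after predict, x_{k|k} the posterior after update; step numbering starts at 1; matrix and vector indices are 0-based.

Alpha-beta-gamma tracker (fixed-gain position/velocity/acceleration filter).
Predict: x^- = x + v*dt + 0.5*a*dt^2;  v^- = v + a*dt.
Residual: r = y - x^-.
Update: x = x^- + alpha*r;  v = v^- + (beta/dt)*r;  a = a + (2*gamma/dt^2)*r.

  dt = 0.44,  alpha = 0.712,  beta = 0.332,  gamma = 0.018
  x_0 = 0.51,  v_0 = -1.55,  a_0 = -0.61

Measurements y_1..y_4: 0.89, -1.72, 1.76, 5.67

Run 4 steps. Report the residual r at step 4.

resid = 4.9784

step 1: x_pred=-0.2310  r=1.1210  x^+=0.5671  v^+=-0.9725  a^+=-0.4015
step 2: x_pred=0.1004  r=-1.8204  x^+=-1.1957  v^+=-2.5227  a^+=-0.7400
step 3: x_pred=-2.3774  r=4.1374  x^+=0.5684  v^+=0.2735  a^+=0.0293
step 4: x_pred=0.6916  r=4.9784  x^+=4.2362  v^+=4.0428  a^+=0.9550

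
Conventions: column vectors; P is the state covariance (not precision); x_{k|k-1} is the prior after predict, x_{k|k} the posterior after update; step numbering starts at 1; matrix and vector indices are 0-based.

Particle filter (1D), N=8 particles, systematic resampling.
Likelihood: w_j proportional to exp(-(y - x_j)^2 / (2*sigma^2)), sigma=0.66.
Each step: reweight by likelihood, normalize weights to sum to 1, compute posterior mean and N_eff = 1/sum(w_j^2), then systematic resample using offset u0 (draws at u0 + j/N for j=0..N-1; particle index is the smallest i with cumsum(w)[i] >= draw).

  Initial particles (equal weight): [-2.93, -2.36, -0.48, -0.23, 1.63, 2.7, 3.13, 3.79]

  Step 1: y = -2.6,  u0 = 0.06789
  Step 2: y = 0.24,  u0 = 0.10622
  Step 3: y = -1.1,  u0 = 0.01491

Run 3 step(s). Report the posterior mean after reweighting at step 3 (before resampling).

step 1: w=[0.4833, 0.5126, 0.0031, 0.0009, 0.0000, 0.0000, 0.0000, 0.0000]  mean=-2.6277  Neff=2.0144  idx=[0, 0, 0, 0, 1, 1, 1, 1]
step 2: w=[0.0056, 0.0056, 0.0056, 0.0056, 0.2444, 0.2444, 0.2444, 0.2444]  mean=-2.3728  Neff=4.1834  idx=[4, 4, 5, 5, 6, 6, 7, 7]
step 3: w=[0.1250, 0.1250, 0.1250, 0.1250, 0.1250, 0.1250, 0.1250, 0.1250]  mean=-2.3600  Neff=8.0000  idx=[0, 1, 2, 3, 4, 5, 6, 7]

post_mean = -2.3600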